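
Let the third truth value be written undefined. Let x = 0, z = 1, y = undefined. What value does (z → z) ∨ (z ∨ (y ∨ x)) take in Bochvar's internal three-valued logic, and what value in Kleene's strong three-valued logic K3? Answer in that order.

In Bochvar's internal three-valued logic: z → z = 1 → 1 = 1
y ∨ x = undefined ∨ 0 = undefined
z ∨ (y ∨ x) = 1 ∨ undefined = undefined
(z → z) ∨ (z ∨ (y ∨ x)) = 1 ∨ undefined = undefined
In Kleene's strong three-valued logic K3: z → z = 1 → 1 = 1
y ∨ x = undefined ∨ 0 = undefined
z ∨ (y ∨ x) = 1 ∨ undefined = 1
(z → z) ∨ (z ∨ (y ∨ x)) = 1 ∨ 1 = 1
They differ because Bochvar's internal three-valued logic and Kleene's strong three-valued logic K3 treat undefined differently under the binary connectives.

undefined; 1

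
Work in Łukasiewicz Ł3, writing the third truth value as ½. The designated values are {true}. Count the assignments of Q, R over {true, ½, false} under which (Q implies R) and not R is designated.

Designated under: (Q=false, R=false).

1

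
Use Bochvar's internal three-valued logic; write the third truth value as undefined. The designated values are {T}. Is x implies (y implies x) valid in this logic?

No

Countermodel: x=T, y=undefined gives undefined, which is not designated.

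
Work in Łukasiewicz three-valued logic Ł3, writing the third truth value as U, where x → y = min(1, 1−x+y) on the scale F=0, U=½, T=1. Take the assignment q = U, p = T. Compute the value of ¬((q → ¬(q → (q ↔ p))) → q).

q ↔ p = U ↔ T = U  [1 − |½−1|]
q → (q ↔ p) = U → U = T
¬(q → (q ↔ p)) = ¬T = F
q → ¬(q → (q ↔ p)) = U → F = U
(q → ¬(q → (q ↔ p))) → q = U → U = T
¬((q → ¬(q → (q ↔ p))) → q) = ¬T = F

F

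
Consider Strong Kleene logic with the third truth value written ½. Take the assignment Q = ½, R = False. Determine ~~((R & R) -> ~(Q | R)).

True

R & R = False & False = False
Q | R = ½ | False = ½
~(Q | R) = ~½ = ½
(R & R) -> ~(Q | R) = False -> ½ = True  [~False | ½]
~((R & R) -> ~(Q | R)) = ~True = False
~~((R & R) -> ~(Q | R)) = ~False = True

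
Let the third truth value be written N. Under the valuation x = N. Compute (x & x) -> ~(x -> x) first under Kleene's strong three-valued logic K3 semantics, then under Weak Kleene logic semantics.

In Kleene's strong three-valued logic K3: x & x = N & N = N
x -> x = N -> N = N  [~N | N]
~(x -> x) = ~N = N
(x & x) -> ~(x -> x) = N -> N = N
In Weak Kleene logic: x & x = N & N = N
x -> x = N -> N = N  [any arg is the third value ⇒ result is the third value]
~(x -> x) = ~N = N
(x & x) -> ~(x -> x) = N -> N = N

N; N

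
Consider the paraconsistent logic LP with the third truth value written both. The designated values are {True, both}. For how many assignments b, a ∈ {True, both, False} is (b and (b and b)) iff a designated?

Of the 9 assignments, 7 give a value in {True, both}.

7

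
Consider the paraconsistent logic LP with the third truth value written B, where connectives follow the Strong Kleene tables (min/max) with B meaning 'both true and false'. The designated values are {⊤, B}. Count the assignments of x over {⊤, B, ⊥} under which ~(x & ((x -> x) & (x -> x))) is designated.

2

x=⊤: ⊥ ·
x=B: B ✓
x=⊥: ⊤ ✓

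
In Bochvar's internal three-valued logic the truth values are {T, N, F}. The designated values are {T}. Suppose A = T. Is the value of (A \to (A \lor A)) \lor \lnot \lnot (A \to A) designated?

Yes

A \lor A = T \lor T = T
A \to (A \lor A) = T \to T = T
A \to A = T \to T = T
\lnot (A \to A) = \lnot T = F
\lnot \lnot (A \to A) = \lnot F = T
(A \to (A \lor A)) \lor \lnot \lnot (A \to A) = T \lor T = T
T ∈ {T}.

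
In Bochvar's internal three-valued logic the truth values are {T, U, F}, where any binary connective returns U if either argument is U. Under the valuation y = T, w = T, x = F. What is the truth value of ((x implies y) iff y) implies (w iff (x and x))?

F

x implies y = F implies T = T
(x implies y) iff y = T iff T = T
x and x = F and F = F
w iff (x and x) = T iff F = F
((x implies y) iff y) implies (w iff (x and x)) = T implies F = F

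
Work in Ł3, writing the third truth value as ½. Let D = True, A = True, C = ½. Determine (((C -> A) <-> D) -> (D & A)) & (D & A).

C -> A = ½ -> True = True  [min(1, 1−½+1)]
(C -> A) <-> D = True <-> True = True
D & A = True & True = True
((C -> A) <-> D) -> (D & A) = True -> True = True
D & A = True & True = True
(((C -> A) <-> D) -> (D & A)) & (D & A) = True & True = True

True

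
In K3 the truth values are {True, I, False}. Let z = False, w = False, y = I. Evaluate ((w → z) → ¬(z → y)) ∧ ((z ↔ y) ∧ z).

w → z = False → False = True
z → y = False → I = True
¬(z → y) = ¬True = False
(w → z) → ¬(z → y) = True → False = False
z ↔ y = False ↔ I = I
(z ↔ y) ∧ z = I ∧ False = False
((w → z) → ¬(z → y)) ∧ ((z ↔ y) ∧ z) = False ∧ False = False

False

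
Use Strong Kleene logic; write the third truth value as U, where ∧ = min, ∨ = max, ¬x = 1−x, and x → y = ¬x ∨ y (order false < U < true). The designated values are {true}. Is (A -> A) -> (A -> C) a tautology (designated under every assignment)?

No

Countermodel: A=true, C=U gives U, which is not designated.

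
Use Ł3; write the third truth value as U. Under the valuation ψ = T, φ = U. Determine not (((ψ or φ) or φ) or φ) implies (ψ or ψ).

ψ or φ = T or U = T
(ψ or φ) or φ = T or U = T
((ψ or φ) or φ) or φ = T or U = T
not (((ψ or φ) or φ) or φ) = not T = F
ψ or ψ = T or T = T
not (((ψ or φ) or φ) or φ) implies (ψ or ψ) = F implies T = T

T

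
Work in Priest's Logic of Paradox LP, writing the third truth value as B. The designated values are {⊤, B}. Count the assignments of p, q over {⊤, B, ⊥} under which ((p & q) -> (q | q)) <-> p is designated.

6

Of the 9 assignments, 6 give a value in {⊤, B}.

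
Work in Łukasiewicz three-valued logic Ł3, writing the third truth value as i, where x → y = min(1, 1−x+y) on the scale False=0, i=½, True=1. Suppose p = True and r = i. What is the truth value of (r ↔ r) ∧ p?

True

r ↔ r = i ↔ i = True  [1 − |½−½|]
(r ↔ r) ∧ p = True ∧ True = True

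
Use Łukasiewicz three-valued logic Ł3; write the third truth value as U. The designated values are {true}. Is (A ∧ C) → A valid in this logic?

Yes

Every assignment of A, C over {true, U, false} gives a value in {true}.
In particular, with A=U, C=U: (A ∧ C) → A = true.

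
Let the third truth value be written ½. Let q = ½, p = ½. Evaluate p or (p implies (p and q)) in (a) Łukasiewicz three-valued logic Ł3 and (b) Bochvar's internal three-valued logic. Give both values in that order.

true; ½

In Łukasiewicz three-valued logic Ł3: p and q = ½ and ½ = ½
p implies (p and q) = ½ implies ½ = true  [min(1, 1−½+½)]
p or (p implies (p and q)) = ½ or true = true
In Bochvar's internal three-valued logic: p and q = ½ and ½ = ½
p implies (p and q) = ½ implies ½ = ½  [any arg is the third value ⇒ result is the third value]
p or (p implies (p and q)) = ½ or ½ = ½
They differ because Łukasiewicz three-valued logic Ł3 and Bochvar's internal three-valued logic treat ½ differently under the binary connectives.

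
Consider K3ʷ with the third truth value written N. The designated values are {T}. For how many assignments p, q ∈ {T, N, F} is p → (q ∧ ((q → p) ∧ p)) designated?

Designated under: (p=T, q=T); (p=F, q=T); (p=F, q=F).

3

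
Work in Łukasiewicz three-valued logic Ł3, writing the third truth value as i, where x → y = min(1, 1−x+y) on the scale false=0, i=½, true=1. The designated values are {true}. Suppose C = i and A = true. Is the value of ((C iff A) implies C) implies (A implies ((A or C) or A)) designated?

C iff A = i iff true = i  [1 − |½−1|]
(C iff A) implies C = i implies i = true
A or C = true or i = true
(A or C) or A = true or true = true
A implies ((A or C) or A) = true implies true = true
((C iff A) implies C) implies (A implies ((A or C) or A)) = true implies true = true
true ∈ {true}.

Yes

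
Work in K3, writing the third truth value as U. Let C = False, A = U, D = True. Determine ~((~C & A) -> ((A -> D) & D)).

False

~C = ~False = True
~C & A = True & U = U
A -> D = U -> True = True  [~U | True]
(A -> D) & D = True & True = True
(~C & A) -> ((A -> D) & D) = U -> True = True
~((~C & A) -> ((A -> D) & D)) = ~True = False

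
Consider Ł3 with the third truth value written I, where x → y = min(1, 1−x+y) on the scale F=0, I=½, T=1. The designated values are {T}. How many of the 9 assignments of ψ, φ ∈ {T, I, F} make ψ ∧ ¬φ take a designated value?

1

Designated under: (ψ=T, φ=F).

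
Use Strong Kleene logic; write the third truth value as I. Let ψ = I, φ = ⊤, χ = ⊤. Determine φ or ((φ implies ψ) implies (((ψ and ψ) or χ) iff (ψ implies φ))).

⊤

φ implies ψ = ⊤ implies I = I  [not ⊤ or I]
ψ and ψ = I and I = I
(ψ and ψ) or χ = I or ⊤ = ⊤
ψ implies φ = I implies ⊤ = ⊤
((ψ and ψ) or χ) iff (ψ implies φ) = ⊤ iff ⊤ = ⊤
(φ implies ψ) implies (((ψ and ψ) or χ) iff (ψ implies φ)) = I implies ⊤ = ⊤
φ or ((φ implies ψ) implies (((ψ and ψ) or χ) iff (ψ implies φ))) = ⊤ or ⊤ = ⊤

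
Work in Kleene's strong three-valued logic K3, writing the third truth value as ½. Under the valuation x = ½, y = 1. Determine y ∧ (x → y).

1

x → y = ½ → 1 = 1
y ∧ (x → y) = 1 ∧ 1 = 1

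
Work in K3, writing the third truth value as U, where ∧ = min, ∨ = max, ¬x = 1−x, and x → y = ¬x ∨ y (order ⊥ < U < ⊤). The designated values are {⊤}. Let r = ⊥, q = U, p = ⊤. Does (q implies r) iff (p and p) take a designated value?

q implies r = U implies ⊥ = U  [not U or ⊥]
p and p = ⊤ and ⊤ = ⊤
(q implies r) iff (p and p) = U iff ⊤ = U
U ∉ {⊤}.

No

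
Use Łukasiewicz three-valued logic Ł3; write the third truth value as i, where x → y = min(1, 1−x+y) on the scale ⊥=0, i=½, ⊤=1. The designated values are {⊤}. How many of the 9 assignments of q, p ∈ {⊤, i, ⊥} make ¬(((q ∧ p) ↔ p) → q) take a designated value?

1

Designated under: (q=⊥, p=⊥).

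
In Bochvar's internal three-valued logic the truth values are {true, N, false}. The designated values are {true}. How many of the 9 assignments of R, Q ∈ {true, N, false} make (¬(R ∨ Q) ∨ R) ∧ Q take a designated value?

Designated under: (R=true, Q=true).

1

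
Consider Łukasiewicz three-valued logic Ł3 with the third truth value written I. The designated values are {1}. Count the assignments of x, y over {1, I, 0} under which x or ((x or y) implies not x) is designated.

Of the 9 assignments, 8 give a value in {1}.

8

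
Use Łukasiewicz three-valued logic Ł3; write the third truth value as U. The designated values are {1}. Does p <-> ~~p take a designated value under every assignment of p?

Yes

Every assignment of p over {1, U, 0} gives a value in {1}.
In particular, with p=U: p <-> ~~p = 1.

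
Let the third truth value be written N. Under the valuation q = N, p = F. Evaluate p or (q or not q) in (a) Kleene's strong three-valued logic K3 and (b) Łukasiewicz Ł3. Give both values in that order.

N; N

In Kleene's strong three-valued logic K3: not q = not N = N
q or not q = N or N = N
p or (q or not q) = F or N = N
In Łukasiewicz Ł3: not q = not N = N
q or not q = N or N = N
p or (q or not q) = F or N = N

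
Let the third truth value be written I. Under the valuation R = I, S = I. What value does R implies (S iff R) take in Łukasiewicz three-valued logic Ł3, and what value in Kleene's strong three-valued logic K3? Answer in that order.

true; I

In Łukasiewicz three-valued logic Ł3: S iff R = I iff I = true
R implies (S iff R) = I implies true = true
In Kleene's strong three-valued logic K3: S iff R = I iff I = I
R implies (S iff R) = I implies I = I  [not I or I]
They differ because Łukasiewicz three-valued logic Ł3 and Kleene's strong three-valued logic K3 treat I differently under implication.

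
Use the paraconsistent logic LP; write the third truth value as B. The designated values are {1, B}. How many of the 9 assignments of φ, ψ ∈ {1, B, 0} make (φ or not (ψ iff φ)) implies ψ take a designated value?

Of the 9 assignments, 8 give a value in {1, B}.

8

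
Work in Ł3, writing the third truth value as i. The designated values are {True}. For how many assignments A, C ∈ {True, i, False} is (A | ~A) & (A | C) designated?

4

Designated under: (A=True, C=True); (A=True, C=i); (A=True, C=False); (A=False, C=True).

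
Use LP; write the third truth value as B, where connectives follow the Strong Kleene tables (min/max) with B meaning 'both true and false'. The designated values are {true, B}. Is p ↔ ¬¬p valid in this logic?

Yes

Every assignment of p over {true, B, false} gives a value in {true, B}.
In particular, with p=B: p ↔ ¬¬p = B.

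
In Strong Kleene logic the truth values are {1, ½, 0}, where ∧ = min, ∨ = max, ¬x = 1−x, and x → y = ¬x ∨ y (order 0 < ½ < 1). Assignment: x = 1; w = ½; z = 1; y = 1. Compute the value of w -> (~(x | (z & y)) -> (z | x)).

z & y = 1 & 1 = 1
x | (z & y) = 1 | 1 = 1
~(x | (z & y)) = ~1 = 0
z | x = 1 | 1 = 1
~(x | (z & y)) -> (z | x) = 0 -> 1 = 1
w -> (~(x | (z & y)) -> (z | x)) = ½ -> 1 = 1  [~½ | 1]

1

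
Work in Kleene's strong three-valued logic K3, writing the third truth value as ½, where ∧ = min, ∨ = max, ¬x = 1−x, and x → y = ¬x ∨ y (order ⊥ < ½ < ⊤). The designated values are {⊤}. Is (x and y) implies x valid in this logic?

Countermodel: x=½, y=⊤ gives ½, which is not designated.

No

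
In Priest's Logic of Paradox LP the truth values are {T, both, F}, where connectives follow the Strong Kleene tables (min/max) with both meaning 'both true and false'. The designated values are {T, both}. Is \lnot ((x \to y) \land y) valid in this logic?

No

Countermodel: x=T, y=T gives F, which is not designated.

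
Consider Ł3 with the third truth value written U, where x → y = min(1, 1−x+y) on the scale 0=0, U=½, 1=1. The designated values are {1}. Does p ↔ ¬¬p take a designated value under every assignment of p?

Yes

Every assignment of p over {1, U, 0} gives a value in {1}.
In particular, with p=U: p ↔ ¬¬p = 1.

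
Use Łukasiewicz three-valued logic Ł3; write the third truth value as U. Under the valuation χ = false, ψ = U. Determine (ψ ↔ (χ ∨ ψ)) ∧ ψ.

χ ∨ ψ = false ∨ U = U
ψ ↔ (χ ∨ ψ) = U ↔ U = true  [1 − |½−½|]
(ψ ↔ (χ ∨ ψ)) ∧ ψ = true ∧ U = U

U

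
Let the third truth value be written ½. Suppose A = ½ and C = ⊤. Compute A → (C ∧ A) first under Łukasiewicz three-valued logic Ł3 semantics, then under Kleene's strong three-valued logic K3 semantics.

⊤; ½

In Łukasiewicz three-valued logic Ł3: C ∧ A = ⊤ ∧ ½ = ½
A → (C ∧ A) = ½ → ½ = ⊤  [min(1, 1−½+½)]
In Kleene's strong three-valued logic K3: C ∧ A = ⊤ ∧ ½ = ½
A → (C ∧ A) = ½ → ½ = ½  [¬½ ∨ ½]
They differ because Łukasiewicz three-valued logic Ł3 and Kleene's strong three-valued logic K3 treat ½ differently under implication.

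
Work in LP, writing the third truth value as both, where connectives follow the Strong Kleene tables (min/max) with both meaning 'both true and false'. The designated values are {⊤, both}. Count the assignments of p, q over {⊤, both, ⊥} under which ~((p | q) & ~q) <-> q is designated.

Of the 9 assignments, 8 give a value in {⊤, both}.

8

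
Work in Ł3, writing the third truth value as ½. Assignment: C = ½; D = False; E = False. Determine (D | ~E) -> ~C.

½

~E = ~False = True
D | ~E = False | True = True
~C = ~½ = ½
(D | ~E) -> ~C = True -> ½ = ½  [min(1, 1−1+½)]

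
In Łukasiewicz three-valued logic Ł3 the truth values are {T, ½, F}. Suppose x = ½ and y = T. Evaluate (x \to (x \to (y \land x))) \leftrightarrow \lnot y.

F

y \land x = T \land ½ = ½
x \to (y \land x) = ½ \to ½ = T  [min(1, 1−½+½)]
x \to (x \to (y \land x)) = ½ \to T = T
\lnot y = \lnot T = F
(x \to (x \to (y \land x))) \leftrightarrow \lnot y = T \leftrightarrow F = F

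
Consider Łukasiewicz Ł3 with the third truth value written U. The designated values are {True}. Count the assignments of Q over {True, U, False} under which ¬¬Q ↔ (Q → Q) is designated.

Q=True: True ✓
Q=U: U ·
Q=False: False ·

1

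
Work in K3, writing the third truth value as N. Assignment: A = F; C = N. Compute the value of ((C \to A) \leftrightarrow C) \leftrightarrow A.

N

C \to A = N \to F = N
(C \to A) \leftrightarrow C = N \leftrightarrow N = N
((C \to A) \leftrightarrow C) \leftrightarrow A = N \leftrightarrow F = N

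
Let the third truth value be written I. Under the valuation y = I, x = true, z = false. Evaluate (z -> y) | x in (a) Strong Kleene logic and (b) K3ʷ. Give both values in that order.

true; I

In Strong Kleene logic: z -> y = false -> I = true
(z -> y) | x = true | true = true
In K3ʷ: z -> y = false -> I = I
(z -> y) | x = I | true = I
They differ because Strong Kleene logic and K3ʷ treat I differently under the binary connectives.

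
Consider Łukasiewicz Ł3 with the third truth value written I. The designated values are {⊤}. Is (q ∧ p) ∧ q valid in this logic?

Countermodel: q=⊤, p=I gives I, which is not designated.

No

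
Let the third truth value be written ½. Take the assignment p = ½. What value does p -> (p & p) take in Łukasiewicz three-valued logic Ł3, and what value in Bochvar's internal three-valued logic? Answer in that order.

In Łukasiewicz three-valued logic Ł3: p & p = ½ & ½ = ½
p -> (p & p) = ½ -> ½ = True  [min(1, 1−½+½)]
In Bochvar's internal three-valued logic: p & p = ½ & ½ = ½
p -> (p & p) = ½ -> ½ = ½  [any arg is the third value ⇒ result is the third value]
They differ because Łukasiewicz three-valued logic Ł3 and Bochvar's internal three-valued logic treat ½ differently under the binary connectives.

True; ½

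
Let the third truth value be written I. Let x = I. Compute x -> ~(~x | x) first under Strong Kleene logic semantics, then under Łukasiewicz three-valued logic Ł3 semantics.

In Strong Kleene logic: ~x = ~I = I
~x | x = I | I = I
~(~x | x) = ~I = I
x -> ~(~x | x) = I -> I = I  [~I | I]
In Łukasiewicz three-valued logic Ł3: ~x = ~I = I
~x | x = I | I = I
~(~x | x) = ~I = I
x -> ~(~x | x) = I -> I = True  [min(1, 1−½+½)]
They differ because Strong Kleene logic and Łukasiewicz three-valued logic Ł3 treat I differently under implication.

I; True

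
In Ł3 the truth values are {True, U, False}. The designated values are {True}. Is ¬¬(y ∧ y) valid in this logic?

No

Countermodel: y=U gives U, which is not designated.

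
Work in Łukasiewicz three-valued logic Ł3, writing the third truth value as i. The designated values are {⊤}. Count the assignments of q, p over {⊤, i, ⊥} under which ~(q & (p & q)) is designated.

5

Of the 9 assignments, 5 give a value in {⊤}.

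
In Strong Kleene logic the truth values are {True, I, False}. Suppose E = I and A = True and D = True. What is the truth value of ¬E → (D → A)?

True

¬E = ¬I = I
D → A = True → True = True
¬E → (D → A) = I → True = True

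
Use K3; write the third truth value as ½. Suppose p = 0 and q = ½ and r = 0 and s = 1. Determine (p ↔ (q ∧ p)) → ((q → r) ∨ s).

q ∧ p = ½ ∧ 0 = 0
p ↔ (q ∧ p) = 0 ↔ 0 = 1
q → r = ½ → 0 = ½
(q → r) ∨ s = ½ ∨ 1 = 1
(p ↔ (q ∧ p)) → ((q → r) ∨ s) = 1 → 1 = 1

1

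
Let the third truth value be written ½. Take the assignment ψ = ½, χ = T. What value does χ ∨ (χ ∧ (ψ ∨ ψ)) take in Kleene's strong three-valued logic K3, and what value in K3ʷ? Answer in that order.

In Kleene's strong three-valued logic K3: ψ ∨ ψ = ½ ∨ ½ = ½
χ ∧ (ψ ∨ ψ) = T ∧ ½ = ½
χ ∨ (χ ∧ (ψ ∨ ψ)) = T ∨ ½ = T
In K3ʷ: ψ ∨ ψ = ½ ∨ ½ = ½
χ ∧ (ψ ∨ ψ) = T ∧ ½ = ½
χ ∨ (χ ∧ (ψ ∨ ψ)) = T ∨ ½ = ½
They differ because Kleene's strong three-valued logic K3 and K3ʷ treat ½ differently under the binary connectives.

T; ½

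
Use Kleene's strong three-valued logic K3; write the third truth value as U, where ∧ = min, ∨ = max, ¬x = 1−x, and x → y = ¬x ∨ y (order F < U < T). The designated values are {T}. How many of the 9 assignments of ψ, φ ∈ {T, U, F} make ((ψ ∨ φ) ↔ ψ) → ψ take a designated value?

4

Designated under: (ψ=T, φ=T); (ψ=T, φ=U); (ψ=T, φ=F); (ψ=F, φ=T).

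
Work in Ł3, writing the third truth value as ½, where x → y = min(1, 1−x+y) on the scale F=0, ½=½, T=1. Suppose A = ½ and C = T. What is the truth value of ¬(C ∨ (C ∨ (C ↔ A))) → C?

T

C ↔ A = T ↔ ½ = ½  [1 − |1−½|]
C ∨ (C ↔ A) = T ∨ ½ = T
C ∨ (C ∨ (C ↔ A)) = T ∨ T = T
¬(C ∨ (C ∨ (C ↔ A))) = ¬T = F
¬(C ∨ (C ∨ (C ↔ A))) → C = F → T = T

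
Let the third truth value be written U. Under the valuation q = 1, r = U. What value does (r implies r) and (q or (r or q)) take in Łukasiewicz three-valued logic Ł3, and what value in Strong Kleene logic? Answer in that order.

In Łukasiewicz three-valued logic Ł3: r implies r = U implies U = 1  [min(1, 1−½+½)]
r or q = U or 1 = 1
q or (r or q) = 1 or 1 = 1
(r implies r) and (q or (r or q)) = 1 and 1 = 1
In Strong Kleene logic: r implies r = U implies U = U  [not U or U]
r or q = U or 1 = 1
q or (r or q) = 1 or 1 = 1
(r implies r) and (q or (r or q)) = U and 1 = U
They differ because Łukasiewicz three-valued logic Ł3 and Strong Kleene logic treat U differently under implication.

1; U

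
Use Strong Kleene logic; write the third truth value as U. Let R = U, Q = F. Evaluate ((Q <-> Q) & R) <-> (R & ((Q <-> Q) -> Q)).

Q <-> Q = F <-> F = T
(Q <-> Q) & R = T & U = U
Q <-> Q = F <-> F = T
(Q <-> Q) -> Q = T -> F = F
R & ((Q <-> Q) -> Q) = U & F = F
((Q <-> Q) & R) <-> (R & ((Q <-> Q) -> Q)) = U <-> F = U

U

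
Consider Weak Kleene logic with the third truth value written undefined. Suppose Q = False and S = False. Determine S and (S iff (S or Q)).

False

S or Q = False or False = False
S iff (S or Q) = False iff False = True
S and (S iff (S or Q)) = False and True = False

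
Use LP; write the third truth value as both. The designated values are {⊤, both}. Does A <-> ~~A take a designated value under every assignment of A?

Every assignment of A over {⊤, both, ⊥} gives a value in {⊤, both}.
In particular, with A=both: A <-> ~~A = both.

Yes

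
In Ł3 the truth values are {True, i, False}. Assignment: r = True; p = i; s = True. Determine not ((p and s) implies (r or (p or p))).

False

p and s = i and True = i
p or p = i or i = i
r or (p or p) = True or i = True
(p and s) implies (r or (p or p)) = i implies True = True
not ((p and s) implies (r or (p or p))) = not True = False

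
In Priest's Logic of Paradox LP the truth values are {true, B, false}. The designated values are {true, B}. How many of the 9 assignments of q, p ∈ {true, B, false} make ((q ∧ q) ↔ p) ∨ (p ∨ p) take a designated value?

8

Of the 9 assignments, 8 give a value in {true, B}.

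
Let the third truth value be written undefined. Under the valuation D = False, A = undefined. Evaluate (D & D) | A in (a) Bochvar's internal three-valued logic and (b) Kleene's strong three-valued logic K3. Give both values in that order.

undefined; undefined

In Bochvar's internal three-valued logic: D & D = False & False = False
(D & D) | A = False | undefined = undefined
In Kleene's strong three-valued logic K3: D & D = False & False = False
(D & D) | A = False | undefined = undefined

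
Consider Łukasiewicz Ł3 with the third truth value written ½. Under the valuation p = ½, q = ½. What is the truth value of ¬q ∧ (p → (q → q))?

¬q = ¬½ = ½
q → q = ½ → ½ = ⊤  [min(1, 1−½+½)]
p → (q → q) = ½ → ⊤ = ⊤
¬q ∧ (p → (q → q)) = ½ ∧ ⊤ = ½

½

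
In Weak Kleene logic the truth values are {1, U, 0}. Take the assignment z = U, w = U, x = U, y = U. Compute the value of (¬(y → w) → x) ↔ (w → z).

U

y → w = U → U = U  [any arg is the third value ⇒ result is the third value]
¬(y → w) = ¬U = U
¬(y → w) → x = U → U = U
w → z = U → U = U
(¬(y → w) → x) ↔ (w → z) = U ↔ U = U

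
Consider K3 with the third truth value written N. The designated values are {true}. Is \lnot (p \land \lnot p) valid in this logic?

Countermodel: p=N gives N, which is not designated.

No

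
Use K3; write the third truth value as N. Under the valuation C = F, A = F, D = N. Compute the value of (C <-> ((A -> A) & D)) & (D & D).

A -> A = F -> F = T
(A -> A) & D = T & N = N
C <-> ((A -> A) & D) = F <-> N = N
D & D = N & N = N
(C <-> ((A -> A) & D)) & (D & D) = N & N = N

N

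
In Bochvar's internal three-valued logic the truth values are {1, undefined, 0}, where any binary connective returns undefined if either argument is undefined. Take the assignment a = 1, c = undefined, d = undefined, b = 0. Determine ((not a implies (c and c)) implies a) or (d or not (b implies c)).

undefined

not a = not 1 = 0
c and c = undefined and undefined = undefined
not a implies (c and c) = 0 implies undefined = undefined
(not a implies (c and c)) implies a = undefined implies 1 = undefined
b implies c = 0 implies undefined = undefined
not (b implies c) = not undefined = undefined
d or not (b implies c) = undefined or undefined = undefined
((not a implies (c and c)) implies a) or (d or not (b implies c)) = undefined or undefined = undefined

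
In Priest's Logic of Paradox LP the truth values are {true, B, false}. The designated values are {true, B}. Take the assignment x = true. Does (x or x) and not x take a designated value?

x or x = true or true = true
not x = not true = false
(x or x) and not x = true and false = false
false ∉ {true, B}.

No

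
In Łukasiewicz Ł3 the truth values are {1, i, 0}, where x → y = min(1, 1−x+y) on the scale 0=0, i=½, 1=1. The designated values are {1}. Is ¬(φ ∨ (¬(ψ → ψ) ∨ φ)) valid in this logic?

No

Countermodel: φ=1, ψ=1 gives 0, which is not designated.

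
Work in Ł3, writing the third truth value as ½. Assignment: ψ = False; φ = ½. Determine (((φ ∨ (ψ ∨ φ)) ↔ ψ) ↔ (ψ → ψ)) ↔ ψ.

ψ ∨ φ = False ∨ ½ = ½
φ ∨ (ψ ∨ φ) = ½ ∨ ½ = ½
(φ ∨ (ψ ∨ φ)) ↔ ψ = ½ ↔ False = ½  [1 − |½−0|]
ψ → ψ = False → False = True
((φ ∨ (ψ ∨ φ)) ↔ ψ) ↔ (ψ → ψ) = ½ ↔ True = ½
(((φ ∨ (ψ ∨ φ)) ↔ ψ) ↔ (ψ → ψ)) ↔ ψ = ½ ↔ False = ½

½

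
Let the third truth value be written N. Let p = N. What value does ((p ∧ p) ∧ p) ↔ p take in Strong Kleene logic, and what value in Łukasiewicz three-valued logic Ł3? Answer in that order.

N; True

In Strong Kleene logic: p ∧ p = N ∧ N = N
(p ∧ p) ∧ p = N ∧ N = N
((p ∧ p) ∧ p) ↔ p = N ↔ N = N
In Łukasiewicz three-valued logic Ł3: p ∧ p = N ∧ N = N
(p ∧ p) ∧ p = N ∧ N = N
((p ∧ p) ∧ p) ↔ p = N ↔ N = True  [1 − |½−½|]
They differ because Strong Kleene logic and Łukasiewicz three-valued logic Ł3 treat N differently under implication.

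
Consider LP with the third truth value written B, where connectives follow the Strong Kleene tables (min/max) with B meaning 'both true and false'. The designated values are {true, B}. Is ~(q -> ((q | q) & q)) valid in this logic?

Countermodel: q=true gives false, which is not designated.

No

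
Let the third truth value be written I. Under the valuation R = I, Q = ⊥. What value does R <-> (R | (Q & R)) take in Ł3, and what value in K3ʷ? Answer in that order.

In Ł3: Q & R = ⊥ & I = ⊥
R | (Q & R) = I | ⊥ = I
R <-> (R | (Q & R)) = I <-> I = ⊤  [1 − |½−½|]
In K3ʷ: Q & R = ⊥ & I = I
R | (Q & R) = I | I = I
R <-> (R | (Q & R)) = I <-> I = I
They differ because Ł3 and K3ʷ treat I differently under the binary connectives.

⊤; I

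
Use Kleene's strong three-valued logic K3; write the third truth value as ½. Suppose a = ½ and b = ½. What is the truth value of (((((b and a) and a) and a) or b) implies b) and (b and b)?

b and a = ½ and ½ = ½
(b and a) and a = ½ and ½ = ½
((b and a) and a) and a = ½ and ½ = ½
(((b and a) and a) and a) or b = ½ or ½ = ½
((((b and a) and a) and a) or b) implies b = ½ implies ½ = ½  [not ½ or ½]
b and b = ½ and ½ = ½
(((((b and a) and a) and a) or b) implies b) and (b and b) = ½ and ½ = ½

½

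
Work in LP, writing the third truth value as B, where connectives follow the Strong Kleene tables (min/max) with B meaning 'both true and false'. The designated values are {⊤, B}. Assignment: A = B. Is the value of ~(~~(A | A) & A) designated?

A | A = B | B = B
~(A | A) = ~B = B
~~(A | A) = ~B = B
~~(A | A) & A = B & B = B
~(~~(A | A) & A) = ~B = B
B ∈ {⊤, B}.

Yes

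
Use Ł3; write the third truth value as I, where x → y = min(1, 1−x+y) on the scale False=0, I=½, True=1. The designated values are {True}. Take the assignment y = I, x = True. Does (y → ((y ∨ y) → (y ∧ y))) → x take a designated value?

Yes

y ∨ y = I ∨ I = I
y ∧ y = I ∧ I = I
(y ∨ y) → (y ∧ y) = I → I = True  [min(1, 1−½+½)]
y → ((y ∨ y) → (y ∧ y)) = I → True = True
(y → ((y ∨ y) → (y ∧ y))) → x = True → True = True
True ∈ {True}.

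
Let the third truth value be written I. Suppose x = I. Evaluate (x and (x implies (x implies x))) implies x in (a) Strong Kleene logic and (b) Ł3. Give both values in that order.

I; ⊤

In Strong Kleene logic: x implies x = I implies I = I
x implies (x implies x) = I implies I = I
x and (x implies (x implies x)) = I and I = I
(x and (x implies (x implies x))) implies x = I implies I = I
In Ł3: x implies x = I implies I = ⊤  [min(1, 1−½+½)]
x implies (x implies x) = I implies ⊤ = ⊤
x and (x implies (x implies x)) = I and ⊤ = I
(x and (x implies (x implies x))) implies x = I implies I = ⊤
They differ because Strong Kleene logic and Ł3 treat I differently under implication.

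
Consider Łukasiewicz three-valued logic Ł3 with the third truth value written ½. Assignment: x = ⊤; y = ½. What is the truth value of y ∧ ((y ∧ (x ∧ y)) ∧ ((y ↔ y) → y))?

½

x ∧ y = ⊤ ∧ ½ = ½
y ∧ (x ∧ y) = ½ ∧ ½ = ½
y ↔ y = ½ ↔ ½ = ⊤  [1 − |½−½|]
(y ↔ y) → y = ⊤ → ½ = ½
(y ∧ (x ∧ y)) ∧ ((y ↔ y) → y) = ½ ∧ ½ = ½
y ∧ ((y ∧ (x ∧ y)) ∧ ((y ↔ y) → y)) = ½ ∧ ½ = ½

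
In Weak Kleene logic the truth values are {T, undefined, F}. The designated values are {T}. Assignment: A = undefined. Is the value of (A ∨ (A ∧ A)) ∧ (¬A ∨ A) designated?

No

A ∧ A = undefined ∧ undefined = undefined
A ∨ (A ∧ A) = undefined ∨ undefined = undefined
¬A = ¬undefined = undefined
¬A ∨ A = undefined ∨ undefined = undefined
(A ∨ (A ∧ A)) ∧ (¬A ∨ A) = undefined ∧ undefined = undefined
undefined ∉ {T}.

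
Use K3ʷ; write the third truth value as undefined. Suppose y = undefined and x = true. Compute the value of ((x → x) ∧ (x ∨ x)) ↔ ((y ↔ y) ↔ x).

undefined

x → x = true → true = true
x ∨ x = true ∨ true = true
(x → x) ∧ (x ∨ x) = true ∧ true = true
y ↔ y = undefined ↔ undefined = undefined
(y ↔ y) ↔ x = undefined ↔ true = undefined
((x → x) ∧ (x ∨ x)) ↔ ((y ↔ y) ↔ x) = true ↔ undefined = undefined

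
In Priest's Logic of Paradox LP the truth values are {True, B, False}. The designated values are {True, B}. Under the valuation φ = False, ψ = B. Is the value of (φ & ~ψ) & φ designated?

~ψ = ~B = B
φ & ~ψ = False & B = False
(φ & ~ψ) & φ = False & False = False
False ∉ {True, B}.

No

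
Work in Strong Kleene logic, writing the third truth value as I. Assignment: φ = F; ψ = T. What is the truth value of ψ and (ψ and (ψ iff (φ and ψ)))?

φ and ψ = F and T = F
ψ iff (φ and ψ) = T iff F = F
ψ and (ψ iff (φ and ψ)) = T and F = F
ψ and (ψ and (ψ iff (φ and ψ))) = T and F = F

F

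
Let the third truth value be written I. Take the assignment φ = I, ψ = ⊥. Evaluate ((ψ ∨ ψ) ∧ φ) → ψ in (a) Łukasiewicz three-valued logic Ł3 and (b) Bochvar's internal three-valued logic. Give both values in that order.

In Łukasiewicz three-valued logic Ł3: ψ ∨ ψ = ⊥ ∨ ⊥ = ⊥
(ψ ∨ ψ) ∧ φ = ⊥ ∧ I = ⊥
((ψ ∨ ψ) ∧ φ) → ψ = ⊥ → ⊥ = ⊤
In Bochvar's internal three-valued logic: ψ ∨ ψ = ⊥ ∨ ⊥ = ⊥
(ψ ∨ ψ) ∧ φ = ⊥ ∧ I = I
((ψ ∨ ψ) ∧ φ) → ψ = I → ⊥ = I  [any arg is the third value ⇒ result is the third value]
They differ because Łukasiewicz three-valued logic Ł3 and Bochvar's internal three-valued logic treat I differently under the binary connectives.

⊤; I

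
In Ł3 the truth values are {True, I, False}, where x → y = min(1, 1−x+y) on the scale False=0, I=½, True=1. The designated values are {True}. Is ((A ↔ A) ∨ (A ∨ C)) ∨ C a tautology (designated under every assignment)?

Yes

Every assignment of A, C over {True, I, False} gives a value in {True}.
In particular, with A=I, C=I: ((A ↔ A) ∨ (A ∨ C)) ∨ C = True.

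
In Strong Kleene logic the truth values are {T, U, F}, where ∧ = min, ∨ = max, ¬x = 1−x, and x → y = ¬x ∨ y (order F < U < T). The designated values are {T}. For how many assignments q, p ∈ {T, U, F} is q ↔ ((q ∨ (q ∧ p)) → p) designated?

1

Designated under: (q=T, p=T).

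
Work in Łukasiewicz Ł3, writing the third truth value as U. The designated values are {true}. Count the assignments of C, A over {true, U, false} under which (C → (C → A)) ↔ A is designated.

Of the 9 assignments, 5 give a value in {true}.

5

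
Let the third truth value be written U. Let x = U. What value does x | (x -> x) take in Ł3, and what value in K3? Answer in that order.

In Ł3: x -> x = U -> U = True  [min(1, 1−½+½)]
x | (x -> x) = U | True = True
In K3: x -> x = U -> U = U
x | (x -> x) = U | U = U
They differ because Ł3 and K3 treat U differently under implication.

True; U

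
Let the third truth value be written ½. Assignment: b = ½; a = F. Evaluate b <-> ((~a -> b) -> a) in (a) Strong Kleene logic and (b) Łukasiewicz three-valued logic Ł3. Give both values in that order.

In Strong Kleene logic: ~a = ~F = T
~a -> b = T -> ½ = ½  [~T | ½]
(~a -> b) -> a = ½ -> F = ½
b <-> ((~a -> b) -> a) = ½ <-> ½ = ½
In Łukasiewicz three-valued logic Ł3: ~a = ~F = T
~a -> b = T -> ½ = ½  [min(1, 1−1+½)]
(~a -> b) -> a = ½ -> F = ½
b <-> ((~a -> b) -> a) = ½ <-> ½ = T
They differ because Strong Kleene logic and Łukasiewicz three-valued logic Ł3 treat ½ differently under implication.

½; T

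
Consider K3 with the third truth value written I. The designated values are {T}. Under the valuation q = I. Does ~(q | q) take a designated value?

q | q = I | I = I
~(q | q) = ~I = I
I ∉ {T}.

No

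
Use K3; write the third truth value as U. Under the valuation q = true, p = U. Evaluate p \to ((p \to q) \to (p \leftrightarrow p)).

U

p \to q = U \to true = true
p \leftrightarrow p = U \leftrightarrow U = U
(p \to q) \to (p \leftrightarrow p) = true \to U = U
p \to ((p \to q) \to (p \leftrightarrow p)) = U \to U = U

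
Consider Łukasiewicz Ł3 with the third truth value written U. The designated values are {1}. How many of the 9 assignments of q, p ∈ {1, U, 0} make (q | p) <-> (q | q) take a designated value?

Of the 9 assignments, 6 give a value in {1}.

6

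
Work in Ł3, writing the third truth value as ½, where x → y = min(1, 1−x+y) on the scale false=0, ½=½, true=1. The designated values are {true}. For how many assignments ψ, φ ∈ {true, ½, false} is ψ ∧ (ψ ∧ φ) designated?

1

Designated under: (ψ=true, φ=true).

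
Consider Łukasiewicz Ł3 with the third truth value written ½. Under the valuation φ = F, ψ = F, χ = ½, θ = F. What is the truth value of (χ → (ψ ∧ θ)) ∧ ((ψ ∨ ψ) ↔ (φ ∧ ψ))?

½

ψ ∧ θ = F ∧ F = F
χ → (ψ ∧ θ) = ½ → F = ½
ψ ∨ ψ = F ∨ F = F
φ ∧ ψ = F ∧ F = F
(ψ ∨ ψ) ↔ (φ ∧ ψ) = F ↔ F = T
(χ → (ψ ∧ θ)) ∧ ((ψ ∨ ψ) ↔ (φ ∧ ψ)) = ½ ∧ T = ½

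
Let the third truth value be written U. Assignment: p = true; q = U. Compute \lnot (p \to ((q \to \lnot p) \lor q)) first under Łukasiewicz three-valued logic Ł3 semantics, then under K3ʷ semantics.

U; U

In Łukasiewicz three-valued logic Ł3: \lnot p = \lnot true = false
q \to \lnot p = U \to false = U  [min(1, 1−½+0)]
(q \to \lnot p) \lor q = U \lor U = U
p \to ((q \to \lnot p) \lor q) = true \to U = U
\lnot (p \to ((q \to \lnot p) \lor q)) = \lnot U = U
In K3ʷ: \lnot p = \lnot true = false
q \to \lnot p = U \to false = U  [any arg is the third value ⇒ result is the third value]
(q \to \lnot p) \lor q = U \lor U = U
p \to ((q \to \lnot p) \lor q) = true \to U = U
\lnot (p \to ((q \to \lnot p) \lor q)) = \lnot U = U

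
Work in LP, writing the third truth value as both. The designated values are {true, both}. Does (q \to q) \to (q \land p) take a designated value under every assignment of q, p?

No

Countermodel: q=true, p=false gives false, which is not designated.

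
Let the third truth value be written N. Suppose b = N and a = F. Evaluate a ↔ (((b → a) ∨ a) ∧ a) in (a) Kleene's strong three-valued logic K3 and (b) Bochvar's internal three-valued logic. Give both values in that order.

In Kleene's strong three-valued logic K3: b → a = N → F = N  [¬N ∨ F]
(b → a) ∨ a = N ∨ F = N
((b → a) ∨ a) ∧ a = N ∧ F = F
a ↔ (((b → a) ∨ a) ∧ a) = F ↔ F = T
In Bochvar's internal three-valued logic: b → a = N → F = N  [any arg is the third value ⇒ result is the third value]
(b → a) ∨ a = N ∨ F = N
((b → a) ∨ a) ∧ a = N ∧ F = N
a ↔ (((b → a) ∨ a) ∧ a) = F ↔ N = N
They differ because Kleene's strong three-valued logic K3 and Bochvar's internal three-valued logic treat N differently under the binary connectives.

T; N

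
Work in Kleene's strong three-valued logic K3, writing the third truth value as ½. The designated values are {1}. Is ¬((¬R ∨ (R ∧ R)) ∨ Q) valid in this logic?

No

Countermodel: R=1, Q=1 gives 0, which is not designated.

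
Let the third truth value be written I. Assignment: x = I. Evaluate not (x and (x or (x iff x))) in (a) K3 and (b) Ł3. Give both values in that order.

In K3: x iff x = I iff I = I
x or (x iff x) = I or I = I
x and (x or (x iff x)) = I and I = I
not (x and (x or (x iff x))) = not I = I
In Ł3: x iff x = I iff I = ⊤  [1 − |½−½|]
x or (x iff x) = I or ⊤ = ⊤
x and (x or (x iff x)) = I and ⊤ = I
not (x and (x or (x iff x))) = not I = I

I; I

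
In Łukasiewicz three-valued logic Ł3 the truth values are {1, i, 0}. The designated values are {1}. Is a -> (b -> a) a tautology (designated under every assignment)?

Every assignment of a, b over {1, i, 0} gives a value in {1}.
In particular, with a=i, b=i: a -> (b -> a) = 1.

Yes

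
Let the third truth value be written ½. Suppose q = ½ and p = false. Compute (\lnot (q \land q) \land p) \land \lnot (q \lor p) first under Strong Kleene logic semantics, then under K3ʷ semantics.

In Strong Kleene logic: q \land q = ½ \land ½ = ½
\lnot (q \land q) = \lnot ½ = ½
\lnot (q \land q) \land p = ½ \land false = false
q \lor p = ½ \lor false = ½
\lnot (q \lor p) = \lnot ½ = ½
(\lnot (q \land q) \land p) \land \lnot (q \lor p) = false \land ½ = false
In K3ʷ: q \land q = ½ \land ½ = ½
\lnot (q \land q) = \lnot ½ = ½
\lnot (q \land q) \land p = ½ \land false = ½
q \lor p = ½ \lor false = ½
\lnot (q \lor p) = \lnot ½ = ½
(\lnot (q \land q) \land p) \land \lnot (q \lor p) = ½ \land ½ = ½
They differ because Strong Kleene logic and K3ʷ treat ½ differently under the binary connectives.

false; ½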